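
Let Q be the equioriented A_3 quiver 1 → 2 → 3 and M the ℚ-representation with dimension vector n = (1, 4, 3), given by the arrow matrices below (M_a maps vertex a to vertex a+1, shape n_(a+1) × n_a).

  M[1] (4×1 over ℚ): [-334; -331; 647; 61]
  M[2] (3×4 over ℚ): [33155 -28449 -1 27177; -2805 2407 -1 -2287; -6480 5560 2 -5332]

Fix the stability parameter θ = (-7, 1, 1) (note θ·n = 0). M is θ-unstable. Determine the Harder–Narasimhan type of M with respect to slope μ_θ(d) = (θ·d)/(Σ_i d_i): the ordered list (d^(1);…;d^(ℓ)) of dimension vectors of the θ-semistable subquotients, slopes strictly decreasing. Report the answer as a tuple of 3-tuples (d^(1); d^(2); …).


Via rank(M_{q-1}∘⋯∘M_p): M ≅ I[1,3], I[2,2]^2, I[2,3], I[3,3].
μ_θ-semistable layers: μ^(1)=1; μ^(2)=-7

((0, 4, 3); (1, 0, 0))


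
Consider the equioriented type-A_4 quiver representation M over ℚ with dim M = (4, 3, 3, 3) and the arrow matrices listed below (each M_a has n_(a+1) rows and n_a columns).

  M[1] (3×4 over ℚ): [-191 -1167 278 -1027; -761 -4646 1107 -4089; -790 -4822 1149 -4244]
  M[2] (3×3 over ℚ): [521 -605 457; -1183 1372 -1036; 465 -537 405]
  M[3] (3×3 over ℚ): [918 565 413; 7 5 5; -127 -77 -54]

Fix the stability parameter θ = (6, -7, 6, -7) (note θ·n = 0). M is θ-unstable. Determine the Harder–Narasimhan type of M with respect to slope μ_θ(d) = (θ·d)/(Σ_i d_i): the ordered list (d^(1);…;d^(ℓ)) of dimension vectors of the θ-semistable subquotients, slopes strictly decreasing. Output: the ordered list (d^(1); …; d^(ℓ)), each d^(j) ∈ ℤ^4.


Barcode: M ≅ I[1,1], I[1,2], I[1,4]^2, I[3,4]. HN layers by μ_θ (2 steps, strictly decreasing):
  μ^(1)=6; μ^(2)=-1/2

((1, 0, 0, 0); (3, 3, 3, 3))


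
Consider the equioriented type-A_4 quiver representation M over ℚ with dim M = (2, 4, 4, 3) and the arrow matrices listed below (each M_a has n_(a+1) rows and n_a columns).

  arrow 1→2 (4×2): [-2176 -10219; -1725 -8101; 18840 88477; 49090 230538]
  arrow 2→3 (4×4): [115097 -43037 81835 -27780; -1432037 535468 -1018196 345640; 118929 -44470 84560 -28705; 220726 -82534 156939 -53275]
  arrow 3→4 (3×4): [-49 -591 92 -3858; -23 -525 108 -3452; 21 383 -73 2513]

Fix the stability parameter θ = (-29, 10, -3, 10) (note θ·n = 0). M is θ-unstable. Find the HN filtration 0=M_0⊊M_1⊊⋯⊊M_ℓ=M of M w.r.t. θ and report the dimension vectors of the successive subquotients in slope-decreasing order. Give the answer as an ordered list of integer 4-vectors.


Via rank(M_{q-1}∘⋯∘M_p): M ≅ I[1,4]^2, I[2,3], I[2,4].
μ_θ-semistable layers: μ^(1)=10; μ^(2)=7/2; μ^(3)=-29

((0, 0, 0, 3); (0, 4, 4, 0); (2, 0, 0, 0))


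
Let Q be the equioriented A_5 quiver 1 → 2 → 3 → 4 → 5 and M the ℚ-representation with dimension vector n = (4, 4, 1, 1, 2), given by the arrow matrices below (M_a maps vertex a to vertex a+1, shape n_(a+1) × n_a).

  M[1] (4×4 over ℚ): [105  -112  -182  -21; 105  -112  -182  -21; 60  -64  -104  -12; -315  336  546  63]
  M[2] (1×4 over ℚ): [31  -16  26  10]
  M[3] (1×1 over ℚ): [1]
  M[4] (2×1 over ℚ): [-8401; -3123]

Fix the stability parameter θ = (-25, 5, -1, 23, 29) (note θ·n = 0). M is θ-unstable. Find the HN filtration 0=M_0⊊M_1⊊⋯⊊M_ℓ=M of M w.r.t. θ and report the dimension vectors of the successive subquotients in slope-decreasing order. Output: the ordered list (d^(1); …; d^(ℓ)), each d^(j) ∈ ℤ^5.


Interval decomposition of M: I[1,1]^3, I[1,5], I[2,2]^3, I[5,5].
HN type (ℓ=5): μ^(1)=29; μ^(2)=23; μ^(3)=5; μ^(4)=2; μ^(5)=-25

((0, 0, 0, 0, 2); (0, 0, 0, 1, 0); (0, 3, 0, 0, 0); (0, 1, 1, 0, 0); (4, 0, 0, 0, 0))


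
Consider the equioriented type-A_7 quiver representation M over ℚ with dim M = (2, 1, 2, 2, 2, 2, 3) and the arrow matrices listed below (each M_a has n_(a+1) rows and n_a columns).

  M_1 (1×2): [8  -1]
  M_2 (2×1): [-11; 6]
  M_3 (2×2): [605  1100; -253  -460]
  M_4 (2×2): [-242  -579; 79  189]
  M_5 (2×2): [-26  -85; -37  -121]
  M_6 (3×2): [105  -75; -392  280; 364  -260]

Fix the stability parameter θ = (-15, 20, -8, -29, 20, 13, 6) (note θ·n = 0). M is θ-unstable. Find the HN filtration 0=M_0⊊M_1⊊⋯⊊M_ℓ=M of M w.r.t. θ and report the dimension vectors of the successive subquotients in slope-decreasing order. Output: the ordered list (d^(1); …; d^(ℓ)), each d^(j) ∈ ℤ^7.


Barcode: M ≅ I[1,1], I[1,7], I[3,3], I[4,6], I[7,7]^2. HN layers by μ_θ (7 steps, strictly decreasing):
  μ^(1)=33/2; μ^(2)=13; μ^(3)=6; μ^(4)=-17/3; μ^(5)=-8; μ^(6)=-15; μ^(7)=-29

((0, 0, 0, 0, 1, 1, 0); (0, 0, 0, 0, 1, 1, 1); (0, 0, 0, 0, 0, 0, 2); (0, 1, 1, 1, 0, 0, 0); (0, 0, 1, 0, 0, 0, 0); (2, 0, 0, 0, 0, 0, 0); (0, 0, 0, 1, 0, 0, 0))


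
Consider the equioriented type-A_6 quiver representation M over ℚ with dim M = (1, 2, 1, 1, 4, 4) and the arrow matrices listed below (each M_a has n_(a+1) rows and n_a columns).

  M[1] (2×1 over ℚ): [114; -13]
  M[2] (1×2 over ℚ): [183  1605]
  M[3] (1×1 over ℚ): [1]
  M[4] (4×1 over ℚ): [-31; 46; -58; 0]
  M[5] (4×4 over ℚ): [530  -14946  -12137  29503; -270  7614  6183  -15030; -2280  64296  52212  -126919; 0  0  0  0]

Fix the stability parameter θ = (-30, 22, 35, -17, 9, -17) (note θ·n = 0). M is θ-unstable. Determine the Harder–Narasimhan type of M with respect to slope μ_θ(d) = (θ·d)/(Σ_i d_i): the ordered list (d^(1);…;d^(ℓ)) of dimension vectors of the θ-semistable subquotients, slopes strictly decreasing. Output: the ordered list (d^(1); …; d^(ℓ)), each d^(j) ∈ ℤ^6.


Interval decomposition of M: I[1,5], I[2,2], I[5,5], I[5,6]^2, I[6,6]^2.
HN type (ℓ=6): μ^(1)=22; μ^(2)=49/4; μ^(3)=9; μ^(4)=-4; μ^(5)=-17; μ^(6)=-30

((0, 1, 0, 0, 0, 0); (0, 1, 1, 1, 1, 0); (0, 0, 0, 0, 1, 0); (0, 0, 0, 0, 2, 2); (0, 0, 0, 0, 0, 2); (1, 0, 0, 0, 0, 0))


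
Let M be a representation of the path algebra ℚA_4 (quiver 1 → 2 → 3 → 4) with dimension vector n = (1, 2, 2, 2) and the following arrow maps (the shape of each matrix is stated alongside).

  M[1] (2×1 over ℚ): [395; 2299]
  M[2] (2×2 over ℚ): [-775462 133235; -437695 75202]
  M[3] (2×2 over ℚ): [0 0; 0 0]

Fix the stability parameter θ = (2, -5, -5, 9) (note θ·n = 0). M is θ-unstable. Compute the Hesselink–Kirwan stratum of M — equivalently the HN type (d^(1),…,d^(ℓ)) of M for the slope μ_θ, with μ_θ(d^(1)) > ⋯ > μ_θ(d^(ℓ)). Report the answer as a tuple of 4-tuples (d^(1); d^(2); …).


Interval decomposition of M: I[1,3], I[2,3], I[4,4]^2.
HN type (ℓ=3): μ^(1)=9; μ^(2)=-8/3; μ^(3)=-5

((0, 0, 0, 2); (1, 1, 1, 0); (0, 1, 1, 0))


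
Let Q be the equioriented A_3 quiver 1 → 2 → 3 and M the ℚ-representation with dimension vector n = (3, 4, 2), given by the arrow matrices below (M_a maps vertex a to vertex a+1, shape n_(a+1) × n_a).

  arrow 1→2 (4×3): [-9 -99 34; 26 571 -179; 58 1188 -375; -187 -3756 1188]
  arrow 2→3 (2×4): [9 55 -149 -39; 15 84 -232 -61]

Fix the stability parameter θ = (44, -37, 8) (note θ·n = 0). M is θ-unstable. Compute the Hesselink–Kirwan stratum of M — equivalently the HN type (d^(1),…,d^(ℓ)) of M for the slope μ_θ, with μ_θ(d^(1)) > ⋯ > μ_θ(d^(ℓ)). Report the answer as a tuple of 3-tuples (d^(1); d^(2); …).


Via rank(M_{q-1}∘⋯∘M_p): M ≅ I[1,2]^2, I[1,3], I[2,3].
μ_θ-semistable layers: μ^(1)=8; μ^(2)=7/2; μ^(3)=-37

((0, 0, 2); (3, 3, 0); (0, 1, 0))


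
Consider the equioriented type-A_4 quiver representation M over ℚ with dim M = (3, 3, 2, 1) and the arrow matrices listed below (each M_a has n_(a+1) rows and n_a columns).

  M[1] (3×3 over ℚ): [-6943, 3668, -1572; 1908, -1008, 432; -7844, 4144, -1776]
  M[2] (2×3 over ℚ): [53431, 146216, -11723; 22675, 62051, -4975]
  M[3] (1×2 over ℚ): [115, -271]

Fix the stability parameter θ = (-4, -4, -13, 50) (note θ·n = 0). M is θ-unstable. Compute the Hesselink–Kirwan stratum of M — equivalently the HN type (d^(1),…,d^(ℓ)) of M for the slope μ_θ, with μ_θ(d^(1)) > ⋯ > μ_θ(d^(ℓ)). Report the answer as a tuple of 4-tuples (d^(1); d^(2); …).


Barcode: M ≅ I[1,1]^2, I[1,4], I[2,2], I[2,3]. HN layers by μ_θ (4 steps, strictly decreasing):
  μ^(1)=50; μ^(2)=-4; μ^(3)=-7; μ^(4)=-17/2

((0, 0, 0, 1); (2, 1, 0, 0); (1, 1, 1, 0); (0, 1, 1, 0))


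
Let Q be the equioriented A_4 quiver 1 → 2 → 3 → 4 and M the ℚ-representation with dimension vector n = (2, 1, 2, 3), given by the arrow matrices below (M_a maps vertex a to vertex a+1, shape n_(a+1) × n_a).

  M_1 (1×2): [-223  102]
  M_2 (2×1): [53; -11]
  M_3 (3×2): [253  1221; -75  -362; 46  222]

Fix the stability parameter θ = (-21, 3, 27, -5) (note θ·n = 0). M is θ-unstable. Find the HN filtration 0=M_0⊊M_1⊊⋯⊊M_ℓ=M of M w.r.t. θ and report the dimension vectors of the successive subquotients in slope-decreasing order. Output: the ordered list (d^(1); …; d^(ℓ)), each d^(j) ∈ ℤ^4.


Interval decomposition of M: I[1,1], I[1,4], I[3,4], I[4,4].
HN type (ℓ=4): μ^(1)=11; μ^(2)=3; μ^(3)=-5; μ^(4)=-21

((0, 0, 2, 2); (0, 1, 0, 0); (0, 0, 0, 1); (2, 0, 0, 0))


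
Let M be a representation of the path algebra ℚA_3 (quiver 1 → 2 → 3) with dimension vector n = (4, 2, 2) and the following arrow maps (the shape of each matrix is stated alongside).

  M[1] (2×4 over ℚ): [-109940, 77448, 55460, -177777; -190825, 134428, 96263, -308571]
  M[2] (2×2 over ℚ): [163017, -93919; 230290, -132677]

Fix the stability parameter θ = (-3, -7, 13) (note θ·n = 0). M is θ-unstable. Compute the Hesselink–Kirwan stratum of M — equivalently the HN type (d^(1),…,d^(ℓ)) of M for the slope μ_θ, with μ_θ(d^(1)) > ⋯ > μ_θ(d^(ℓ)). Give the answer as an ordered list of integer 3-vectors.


Interval decomposition of M: I[1,1]^2, I[1,3]^2.
HN type (ℓ=3): μ^(1)=13; μ^(2)=-3; μ^(3)=-5

((0, 0, 2); (2, 0, 0); (2, 2, 0))


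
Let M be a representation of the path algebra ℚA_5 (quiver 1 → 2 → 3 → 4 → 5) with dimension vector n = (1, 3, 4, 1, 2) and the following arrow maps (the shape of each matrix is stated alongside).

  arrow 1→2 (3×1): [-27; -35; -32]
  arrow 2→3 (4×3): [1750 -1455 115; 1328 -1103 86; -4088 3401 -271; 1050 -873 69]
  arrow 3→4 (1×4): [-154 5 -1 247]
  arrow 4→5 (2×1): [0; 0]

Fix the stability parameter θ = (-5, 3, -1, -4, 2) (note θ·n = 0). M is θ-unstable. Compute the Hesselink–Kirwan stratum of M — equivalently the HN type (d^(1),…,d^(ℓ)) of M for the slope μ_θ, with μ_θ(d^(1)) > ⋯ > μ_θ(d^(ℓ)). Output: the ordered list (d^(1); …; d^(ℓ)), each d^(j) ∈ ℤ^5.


Interval decomposition of M: I[1,4], I[2,3]^2, I[3,3], I[5,5]^2.
HN type (ℓ=5): μ^(1)=2; μ^(2)=1; μ^(3)=-2/3; μ^(4)=-1; μ^(5)=-5

((0, 0, 0, 0, 2); (0, 2, 2, 0, 0); (0, 1, 1, 1, 0); (0, 0, 1, 0, 0); (1, 0, 0, 0, 0))


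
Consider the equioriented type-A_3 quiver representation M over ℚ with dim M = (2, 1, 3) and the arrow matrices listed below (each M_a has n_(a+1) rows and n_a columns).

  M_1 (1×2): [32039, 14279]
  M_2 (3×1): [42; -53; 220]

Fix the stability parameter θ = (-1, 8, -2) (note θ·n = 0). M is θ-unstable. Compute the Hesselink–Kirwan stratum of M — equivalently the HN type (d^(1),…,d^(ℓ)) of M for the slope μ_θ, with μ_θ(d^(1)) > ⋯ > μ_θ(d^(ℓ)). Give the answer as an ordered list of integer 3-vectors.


Interval decomposition of M: I[1,1], I[1,3], I[3,3]^2.
HN type (ℓ=3): μ^(1)=3; μ^(2)=-1; μ^(3)=-2

((0, 1, 1); (2, 0, 0); (0, 0, 2))


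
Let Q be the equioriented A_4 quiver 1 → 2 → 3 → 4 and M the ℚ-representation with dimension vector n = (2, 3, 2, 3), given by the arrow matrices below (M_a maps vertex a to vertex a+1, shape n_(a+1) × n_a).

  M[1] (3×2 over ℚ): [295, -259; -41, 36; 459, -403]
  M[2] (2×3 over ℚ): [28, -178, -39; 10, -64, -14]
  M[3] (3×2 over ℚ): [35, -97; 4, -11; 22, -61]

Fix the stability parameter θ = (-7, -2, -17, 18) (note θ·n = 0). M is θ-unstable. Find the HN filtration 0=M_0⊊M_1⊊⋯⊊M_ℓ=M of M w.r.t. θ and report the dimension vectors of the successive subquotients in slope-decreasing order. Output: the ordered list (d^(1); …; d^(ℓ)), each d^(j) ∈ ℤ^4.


Via rank(M_{q-1}∘⋯∘M_p): M ≅ I[1,2], I[1,4], I[2,4], I[4,4].
μ_θ-semistable layers: μ^(1)=18; μ^(2)=-2; μ^(3)=-7; μ^(4)=-26/3; μ^(5)=-19/2

((0, 0, 0, 3); (0, 1, 0, 0); (1, 0, 0, 0); (1, 1, 1, 0); (0, 1, 1, 0))


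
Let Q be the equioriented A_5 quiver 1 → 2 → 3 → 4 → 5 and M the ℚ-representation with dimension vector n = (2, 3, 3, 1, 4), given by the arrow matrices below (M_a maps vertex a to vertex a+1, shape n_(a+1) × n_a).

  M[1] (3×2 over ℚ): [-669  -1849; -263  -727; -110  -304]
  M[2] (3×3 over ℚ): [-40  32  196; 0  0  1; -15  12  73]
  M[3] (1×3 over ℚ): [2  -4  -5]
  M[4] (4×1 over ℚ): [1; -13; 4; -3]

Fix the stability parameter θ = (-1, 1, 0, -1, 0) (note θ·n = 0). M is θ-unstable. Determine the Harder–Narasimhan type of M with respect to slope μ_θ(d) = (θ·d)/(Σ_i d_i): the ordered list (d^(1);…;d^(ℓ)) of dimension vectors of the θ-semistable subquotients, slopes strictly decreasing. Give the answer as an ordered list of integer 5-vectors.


Via rank(M_{q-1}∘⋯∘M_p): M ≅ I[1,3], I[1,5], I[2,2], I[3,3], I[5,5]^3.
μ_θ-semistable layers: μ^(1)=1; μ^(2)=1/2; μ^(3)=0; μ^(4)=-1

((0, 1, 0, 0, 0); (0, 1, 1, 0, 0); (0, 1, 2, 1, 4); (2, 0, 0, 0, 0))


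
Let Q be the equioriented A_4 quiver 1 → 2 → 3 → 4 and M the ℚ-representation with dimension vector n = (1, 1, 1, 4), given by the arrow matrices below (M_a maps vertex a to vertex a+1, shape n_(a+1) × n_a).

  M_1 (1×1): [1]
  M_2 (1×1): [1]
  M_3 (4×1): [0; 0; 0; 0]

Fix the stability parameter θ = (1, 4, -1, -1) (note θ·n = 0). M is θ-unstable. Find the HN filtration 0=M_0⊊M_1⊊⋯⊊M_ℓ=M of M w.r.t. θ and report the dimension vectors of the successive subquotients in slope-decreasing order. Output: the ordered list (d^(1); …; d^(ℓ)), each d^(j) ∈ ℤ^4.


Via rank(M_{q-1}∘⋯∘M_p): M ≅ I[1,3], I[4,4]^4.
μ_θ-semistable layers: μ^(1)=3/2; μ^(2)=1; μ^(3)=-1

((0, 1, 1, 0); (1, 0, 0, 0); (0, 0, 0, 4))


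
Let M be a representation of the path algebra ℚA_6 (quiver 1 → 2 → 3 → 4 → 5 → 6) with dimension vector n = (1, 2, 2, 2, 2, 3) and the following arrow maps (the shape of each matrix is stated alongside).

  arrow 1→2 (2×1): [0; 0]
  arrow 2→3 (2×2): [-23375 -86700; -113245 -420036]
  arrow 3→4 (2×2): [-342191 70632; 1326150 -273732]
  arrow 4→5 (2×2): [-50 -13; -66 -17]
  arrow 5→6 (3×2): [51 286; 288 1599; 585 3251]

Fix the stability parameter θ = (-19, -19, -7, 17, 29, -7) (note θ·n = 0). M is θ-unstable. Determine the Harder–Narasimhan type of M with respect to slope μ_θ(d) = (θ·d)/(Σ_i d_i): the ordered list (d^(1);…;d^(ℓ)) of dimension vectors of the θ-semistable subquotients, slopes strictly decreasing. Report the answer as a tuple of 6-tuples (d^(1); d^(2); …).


Barcode: M ≅ I[1,1], I[2,2], I[2,6], I[3,6], I[6,6]. HN layers by μ_θ (3 steps, strictly decreasing):
  μ^(1)=13; μ^(2)=-7; μ^(3)=-19

((0, 0, 0, 2, 2, 2); (0, 0, 2, 0, 0, 1); (1, 2, 0, 0, 0, 0))


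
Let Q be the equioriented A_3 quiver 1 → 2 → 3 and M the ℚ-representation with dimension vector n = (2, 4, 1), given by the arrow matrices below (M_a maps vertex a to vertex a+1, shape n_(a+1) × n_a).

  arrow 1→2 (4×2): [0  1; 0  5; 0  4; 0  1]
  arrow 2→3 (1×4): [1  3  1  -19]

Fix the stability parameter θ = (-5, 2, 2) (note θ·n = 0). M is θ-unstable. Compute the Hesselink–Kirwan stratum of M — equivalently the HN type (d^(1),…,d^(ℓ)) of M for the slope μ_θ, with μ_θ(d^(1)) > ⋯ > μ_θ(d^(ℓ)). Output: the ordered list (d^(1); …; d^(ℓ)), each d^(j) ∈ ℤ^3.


Barcode: M ≅ I[1,1], I[1,3], I[2,2]^3. HN layers by μ_θ (2 steps, strictly decreasing):
  μ^(1)=2; μ^(2)=-5

((0, 4, 1); (2, 0, 0))


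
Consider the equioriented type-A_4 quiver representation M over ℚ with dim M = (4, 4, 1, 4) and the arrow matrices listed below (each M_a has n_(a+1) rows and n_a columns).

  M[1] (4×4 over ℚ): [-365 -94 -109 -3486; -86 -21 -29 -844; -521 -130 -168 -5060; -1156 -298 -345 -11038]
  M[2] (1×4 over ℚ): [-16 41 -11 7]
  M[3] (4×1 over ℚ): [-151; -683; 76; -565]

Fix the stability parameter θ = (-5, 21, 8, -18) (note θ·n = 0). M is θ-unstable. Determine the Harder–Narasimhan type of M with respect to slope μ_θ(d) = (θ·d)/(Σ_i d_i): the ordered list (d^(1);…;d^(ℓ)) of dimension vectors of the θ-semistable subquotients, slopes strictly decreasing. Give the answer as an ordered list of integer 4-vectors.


Interval decomposition of M: I[1,1], I[1,2]^2, I[1,4], I[2,2], I[4,4]^3.
HN type (ℓ=4): μ^(1)=21; μ^(2)=11/3; μ^(3)=-5; μ^(4)=-18

((0, 3, 0, 0); (0, 1, 1, 1); (4, 0, 0, 0); (0, 0, 0, 3))


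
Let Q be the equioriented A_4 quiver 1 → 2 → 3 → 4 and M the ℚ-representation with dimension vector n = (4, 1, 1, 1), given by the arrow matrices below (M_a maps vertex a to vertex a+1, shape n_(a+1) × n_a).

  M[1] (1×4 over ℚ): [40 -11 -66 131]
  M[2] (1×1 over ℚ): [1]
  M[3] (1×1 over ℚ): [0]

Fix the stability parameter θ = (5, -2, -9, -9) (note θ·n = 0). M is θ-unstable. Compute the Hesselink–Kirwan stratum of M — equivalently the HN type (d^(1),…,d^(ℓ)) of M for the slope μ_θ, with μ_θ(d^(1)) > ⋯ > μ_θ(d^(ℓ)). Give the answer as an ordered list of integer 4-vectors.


Via rank(M_{q-1}∘⋯∘M_p): M ≅ I[1,1]^3, I[1,3], I[4,4].
μ_θ-semistable layers: μ^(1)=5; μ^(2)=-2; μ^(3)=-9

((3, 0, 0, 0); (1, 1, 1, 0); (0, 0, 0, 1))


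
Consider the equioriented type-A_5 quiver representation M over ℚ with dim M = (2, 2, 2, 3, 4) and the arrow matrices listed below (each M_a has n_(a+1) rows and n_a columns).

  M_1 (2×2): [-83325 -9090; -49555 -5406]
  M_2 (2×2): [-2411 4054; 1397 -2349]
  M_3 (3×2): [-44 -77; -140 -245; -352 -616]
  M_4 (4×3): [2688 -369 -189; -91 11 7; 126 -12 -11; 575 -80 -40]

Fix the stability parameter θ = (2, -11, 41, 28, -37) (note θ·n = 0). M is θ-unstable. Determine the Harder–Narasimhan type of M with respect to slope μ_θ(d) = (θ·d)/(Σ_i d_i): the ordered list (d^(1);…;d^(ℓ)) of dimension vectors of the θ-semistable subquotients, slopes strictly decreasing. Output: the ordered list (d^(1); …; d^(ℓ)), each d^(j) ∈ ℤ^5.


Via rank(M_{q-1}∘⋯∘M_p): M ≅ I[1,1], I[1,5], I[2,3], I[4,5]^2, I[5,5].
μ_θ-semistable layers: μ^(1)=41; μ^(2)=32/3; μ^(3)=2; μ^(4)=-9/2; μ^(5)=-11; μ^(6)=-37

((0, 0, 1, 0, 0); (0, 0, 1, 1, 1); (1, 0, 0, 0, 0); (1, 1, 0, 2, 2); (0, 1, 0, 0, 0); (0, 0, 0, 0, 1))


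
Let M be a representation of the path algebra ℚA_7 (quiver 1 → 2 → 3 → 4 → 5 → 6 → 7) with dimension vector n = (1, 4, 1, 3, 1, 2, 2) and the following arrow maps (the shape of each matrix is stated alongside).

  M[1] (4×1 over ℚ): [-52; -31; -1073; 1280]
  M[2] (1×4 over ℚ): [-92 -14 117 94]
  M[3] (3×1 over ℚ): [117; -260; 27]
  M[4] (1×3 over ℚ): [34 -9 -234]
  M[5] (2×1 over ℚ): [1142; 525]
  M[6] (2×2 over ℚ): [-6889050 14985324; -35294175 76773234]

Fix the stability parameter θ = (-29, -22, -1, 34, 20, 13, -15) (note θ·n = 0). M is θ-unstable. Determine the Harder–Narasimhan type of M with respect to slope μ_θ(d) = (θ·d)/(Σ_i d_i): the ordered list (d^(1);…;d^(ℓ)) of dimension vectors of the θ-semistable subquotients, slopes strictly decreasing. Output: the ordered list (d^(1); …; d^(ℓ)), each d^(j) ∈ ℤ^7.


Interval decomposition of M: I[1,4], I[2,2]^3, I[4,4], I[4,6], I[6,7], I[7,7].
HN type (ℓ=6): μ^(1)=34; μ^(2)=67/3; μ^(3)=-1; μ^(4)=-15; μ^(5)=-22; μ^(6)=-29

((0, 0, 0, 2, 0, 0, 0); (0, 0, 0, 1, 1, 1, 0); (0, 0, 1, 0, 0, 1, 1); (0, 0, 0, 0, 0, 0, 1); (0, 4, 0, 0, 0, 0, 0); (1, 0, 0, 0, 0, 0, 0))


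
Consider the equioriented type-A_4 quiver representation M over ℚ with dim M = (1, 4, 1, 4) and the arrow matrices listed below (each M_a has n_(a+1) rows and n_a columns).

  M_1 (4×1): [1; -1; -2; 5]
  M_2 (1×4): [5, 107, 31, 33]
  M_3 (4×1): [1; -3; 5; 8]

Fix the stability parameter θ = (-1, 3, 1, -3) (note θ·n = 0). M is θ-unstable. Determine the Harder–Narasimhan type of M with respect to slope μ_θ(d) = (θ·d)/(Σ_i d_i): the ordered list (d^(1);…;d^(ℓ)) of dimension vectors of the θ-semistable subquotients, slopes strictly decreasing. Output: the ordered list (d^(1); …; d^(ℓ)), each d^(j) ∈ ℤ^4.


Barcode: M ≅ I[1,4], I[2,2]^3, I[4,4]^3. HN layers by μ_θ (4 steps, strictly decreasing):
  μ^(1)=3; μ^(2)=1/3; μ^(3)=-1; μ^(4)=-3

((0, 3, 0, 0); (0, 1, 1, 1); (1, 0, 0, 0); (0, 0, 0, 3))


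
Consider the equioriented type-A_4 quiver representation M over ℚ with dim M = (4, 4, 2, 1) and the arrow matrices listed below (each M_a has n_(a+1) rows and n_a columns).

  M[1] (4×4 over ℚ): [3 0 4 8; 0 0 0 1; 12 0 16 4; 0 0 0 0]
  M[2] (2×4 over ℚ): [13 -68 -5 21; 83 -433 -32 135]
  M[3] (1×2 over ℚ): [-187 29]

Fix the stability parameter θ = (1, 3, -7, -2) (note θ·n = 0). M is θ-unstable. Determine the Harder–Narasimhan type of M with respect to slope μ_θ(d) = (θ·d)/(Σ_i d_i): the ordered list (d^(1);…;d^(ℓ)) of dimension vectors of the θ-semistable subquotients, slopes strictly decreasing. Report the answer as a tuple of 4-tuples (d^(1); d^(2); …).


Via rank(M_{q-1}∘⋯∘M_p): M ≅ I[1,1]^2, I[1,3], I[1,4], I[2,2]^2.
μ_θ-semistable layers: μ^(1)=3; μ^(2)=1; μ^(3)=-1; μ^(4)=-5/4

((0, 2, 0, 0); (2, 0, 0, 0); (1, 1, 1, 0); (1, 1, 1, 1))


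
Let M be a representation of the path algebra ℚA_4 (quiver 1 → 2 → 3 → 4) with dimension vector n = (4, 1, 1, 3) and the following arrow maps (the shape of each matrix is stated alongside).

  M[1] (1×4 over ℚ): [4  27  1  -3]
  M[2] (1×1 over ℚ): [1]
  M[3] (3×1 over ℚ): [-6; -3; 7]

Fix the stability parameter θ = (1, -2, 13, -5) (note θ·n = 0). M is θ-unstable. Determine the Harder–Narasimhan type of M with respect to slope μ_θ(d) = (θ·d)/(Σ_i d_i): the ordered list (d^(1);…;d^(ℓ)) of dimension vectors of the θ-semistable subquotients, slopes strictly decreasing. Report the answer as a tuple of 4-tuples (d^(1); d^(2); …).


Barcode: M ≅ I[1,1]^3, I[1,4], I[4,4]^2. HN layers by μ_θ (4 steps, strictly decreasing):
  μ^(1)=4; μ^(2)=1; μ^(3)=-1/2; μ^(4)=-5

((0, 0, 1, 1); (3, 0, 0, 0); (1, 1, 0, 0); (0, 0, 0, 2))


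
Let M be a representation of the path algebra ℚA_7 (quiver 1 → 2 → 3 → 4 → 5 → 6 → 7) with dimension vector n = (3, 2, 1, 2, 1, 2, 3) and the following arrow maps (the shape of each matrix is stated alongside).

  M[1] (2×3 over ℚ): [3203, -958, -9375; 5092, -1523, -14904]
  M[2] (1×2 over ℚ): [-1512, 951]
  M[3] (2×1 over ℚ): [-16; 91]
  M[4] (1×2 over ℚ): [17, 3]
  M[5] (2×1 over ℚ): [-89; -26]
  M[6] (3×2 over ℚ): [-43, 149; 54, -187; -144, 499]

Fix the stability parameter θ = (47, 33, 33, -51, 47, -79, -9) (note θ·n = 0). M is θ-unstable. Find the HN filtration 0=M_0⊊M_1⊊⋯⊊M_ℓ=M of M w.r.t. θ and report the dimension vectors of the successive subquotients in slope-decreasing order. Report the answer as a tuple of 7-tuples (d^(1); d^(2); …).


Via rank(M_{q-1}∘⋯∘M_p): M ≅ I[1,1], I[1,2], I[1,7], I[4,4], I[6,7], I[7,7].
μ_θ-semistable layers: μ^(1)=47; μ^(2)=40; μ^(3)=3; μ^(4)=-9; μ^(5)=-51; μ^(6)=-79

((1, 0, 0, 0, 0, 0, 0); (1, 1, 0, 0, 0, 0, 0); (1, 1, 1, 1, 1, 1, 1); (0, 0, 0, 0, 0, 0, 2); (0, 0, 0, 1, 0, 0, 0); (0, 0, 0, 0, 0, 1, 0))


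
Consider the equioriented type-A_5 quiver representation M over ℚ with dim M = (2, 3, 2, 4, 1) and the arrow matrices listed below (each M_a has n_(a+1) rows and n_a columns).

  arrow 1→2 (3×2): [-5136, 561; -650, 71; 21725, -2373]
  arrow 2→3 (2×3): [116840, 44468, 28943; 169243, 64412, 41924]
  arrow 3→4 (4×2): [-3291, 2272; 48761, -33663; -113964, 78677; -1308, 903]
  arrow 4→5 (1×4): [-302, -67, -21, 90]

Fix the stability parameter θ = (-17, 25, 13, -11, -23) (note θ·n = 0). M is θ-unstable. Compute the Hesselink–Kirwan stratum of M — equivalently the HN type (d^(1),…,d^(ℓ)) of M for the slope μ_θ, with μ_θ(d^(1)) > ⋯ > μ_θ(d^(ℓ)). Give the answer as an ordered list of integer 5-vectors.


Interval decomposition of M: I[1,4], I[1,5], I[2,2], I[4,4]^2.
HN type (ℓ=5): μ^(1)=25; μ^(2)=9; μ^(3)=1; μ^(4)=-11; μ^(5)=-17

((0, 1, 0, 0, 0); (0, 1, 1, 1, 0); (0, 1, 1, 1, 1); (0, 0, 0, 2, 0); (2, 0, 0, 0, 0))


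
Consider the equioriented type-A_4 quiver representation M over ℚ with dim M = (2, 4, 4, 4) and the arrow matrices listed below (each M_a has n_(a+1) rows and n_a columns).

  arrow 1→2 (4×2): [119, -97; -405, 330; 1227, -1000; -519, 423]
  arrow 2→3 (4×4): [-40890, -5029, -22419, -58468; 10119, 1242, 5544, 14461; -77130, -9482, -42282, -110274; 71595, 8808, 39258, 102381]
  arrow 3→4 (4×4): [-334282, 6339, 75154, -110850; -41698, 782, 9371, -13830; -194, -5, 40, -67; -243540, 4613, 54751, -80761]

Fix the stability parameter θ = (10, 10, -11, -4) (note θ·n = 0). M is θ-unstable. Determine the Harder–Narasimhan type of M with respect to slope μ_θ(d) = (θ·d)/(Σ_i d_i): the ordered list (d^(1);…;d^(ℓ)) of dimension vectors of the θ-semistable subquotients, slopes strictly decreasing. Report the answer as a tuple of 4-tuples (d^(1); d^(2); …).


Via rank(M_{q-1}∘⋯∘M_p): M ≅ I[1,2], I[1,3], I[2,2], I[2,4], I[3,4]^2, I[4,4].
μ_θ-semistable layers: μ^(1)=10; μ^(2)=3; μ^(3)=-5/3; μ^(4)=-4; μ^(5)=-11

((1, 2, 0, 0); (1, 1, 1, 0); (0, 1, 1, 1); (0, 0, 0, 3); (0, 0, 2, 0))


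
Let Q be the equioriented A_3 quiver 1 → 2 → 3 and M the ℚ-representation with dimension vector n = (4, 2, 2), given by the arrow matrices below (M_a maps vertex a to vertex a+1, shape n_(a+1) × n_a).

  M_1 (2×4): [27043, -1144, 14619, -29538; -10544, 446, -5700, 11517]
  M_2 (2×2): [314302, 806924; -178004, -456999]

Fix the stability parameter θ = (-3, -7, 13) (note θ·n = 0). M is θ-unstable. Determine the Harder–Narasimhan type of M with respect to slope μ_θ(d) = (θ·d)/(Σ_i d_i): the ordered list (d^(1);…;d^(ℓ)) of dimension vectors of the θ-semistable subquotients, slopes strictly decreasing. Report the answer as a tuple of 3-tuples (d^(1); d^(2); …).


Via rank(M_{q-1}∘⋯∘M_p): M ≅ I[1,1]^2, I[1,3]^2.
μ_θ-semistable layers: μ^(1)=13; μ^(2)=-3; μ^(3)=-5

((0, 0, 2); (2, 0, 0); (2, 2, 0))


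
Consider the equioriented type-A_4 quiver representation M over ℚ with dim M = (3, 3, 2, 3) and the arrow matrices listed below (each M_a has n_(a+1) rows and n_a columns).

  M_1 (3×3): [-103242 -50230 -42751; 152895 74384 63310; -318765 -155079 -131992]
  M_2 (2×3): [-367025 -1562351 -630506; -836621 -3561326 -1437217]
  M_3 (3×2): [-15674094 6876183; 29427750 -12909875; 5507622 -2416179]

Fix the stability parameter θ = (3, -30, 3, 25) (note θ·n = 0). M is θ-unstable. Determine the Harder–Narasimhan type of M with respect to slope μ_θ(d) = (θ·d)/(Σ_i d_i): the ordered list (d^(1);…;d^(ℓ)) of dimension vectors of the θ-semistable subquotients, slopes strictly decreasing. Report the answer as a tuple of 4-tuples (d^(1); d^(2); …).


Barcode: M ≅ I[1,2], I[1,3], I[1,4], I[4,4]^2. HN layers by μ_θ (3 steps, strictly decreasing):
  μ^(1)=25; μ^(2)=3; μ^(3)=-27/2

((0, 0, 0, 3); (0, 0, 2, 0); (3, 3, 0, 0))


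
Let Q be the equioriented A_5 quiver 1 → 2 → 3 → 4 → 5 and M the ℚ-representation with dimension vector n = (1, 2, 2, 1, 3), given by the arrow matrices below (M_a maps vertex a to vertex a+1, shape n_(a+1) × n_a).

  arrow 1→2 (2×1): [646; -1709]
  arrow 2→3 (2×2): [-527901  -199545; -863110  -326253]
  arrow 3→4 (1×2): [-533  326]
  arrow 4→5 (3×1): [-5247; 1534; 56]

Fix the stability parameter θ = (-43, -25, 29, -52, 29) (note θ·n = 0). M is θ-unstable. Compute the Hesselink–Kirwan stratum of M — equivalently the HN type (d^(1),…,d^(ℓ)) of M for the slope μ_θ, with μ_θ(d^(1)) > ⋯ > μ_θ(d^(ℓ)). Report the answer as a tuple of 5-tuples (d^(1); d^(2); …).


Interval decomposition of M: I[1,5], I[2,3], I[5,5]^2.
HN type (ℓ=4): μ^(1)=29; μ^(2)=-23/2; μ^(3)=-25; μ^(4)=-43

((0, 0, 1, 0, 3); (0, 0, 1, 1, 0); (0, 2, 0, 0, 0); (1, 0, 0, 0, 0))


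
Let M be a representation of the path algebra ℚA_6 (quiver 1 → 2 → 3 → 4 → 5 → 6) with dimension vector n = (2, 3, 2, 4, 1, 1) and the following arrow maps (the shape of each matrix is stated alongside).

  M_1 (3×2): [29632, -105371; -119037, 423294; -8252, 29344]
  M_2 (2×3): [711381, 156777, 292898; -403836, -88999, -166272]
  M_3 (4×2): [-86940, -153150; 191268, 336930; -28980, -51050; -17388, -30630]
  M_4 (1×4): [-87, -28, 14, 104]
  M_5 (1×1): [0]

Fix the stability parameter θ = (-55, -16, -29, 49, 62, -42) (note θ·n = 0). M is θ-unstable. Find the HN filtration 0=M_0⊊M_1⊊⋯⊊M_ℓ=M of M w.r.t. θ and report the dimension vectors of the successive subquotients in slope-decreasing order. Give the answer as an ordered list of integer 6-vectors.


Interval decomposition of M: I[1,3], I[1,5], I[2,2], I[4,4]^3, I[6,6].
HN type (ℓ=6): μ^(1)=62; μ^(2)=49; μ^(3)=-16; μ^(4)=-45/2; μ^(5)=-42; μ^(6)=-55

((0, 0, 0, 0, 1, 0); (0, 0, 0, 4, 0, 0); (0, 1, 0, 0, 0, 0); (0, 2, 2, 0, 0, 0); (0, 0, 0, 0, 0, 1); (2, 0, 0, 0, 0, 0))


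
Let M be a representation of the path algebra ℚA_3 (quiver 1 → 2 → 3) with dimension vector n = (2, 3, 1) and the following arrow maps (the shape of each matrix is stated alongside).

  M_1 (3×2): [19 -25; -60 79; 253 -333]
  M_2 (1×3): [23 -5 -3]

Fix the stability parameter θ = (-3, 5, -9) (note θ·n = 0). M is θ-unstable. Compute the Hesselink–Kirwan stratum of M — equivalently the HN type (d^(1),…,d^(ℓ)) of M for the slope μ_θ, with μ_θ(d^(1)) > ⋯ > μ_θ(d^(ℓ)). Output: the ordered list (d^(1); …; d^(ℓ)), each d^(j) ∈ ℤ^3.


Interval decomposition of M: I[1,2], I[1,3], I[2,2].
HN type (ℓ=3): μ^(1)=5; μ^(2)=-2; μ^(3)=-3

((0, 2, 0); (0, 1, 1); (2, 0, 0))


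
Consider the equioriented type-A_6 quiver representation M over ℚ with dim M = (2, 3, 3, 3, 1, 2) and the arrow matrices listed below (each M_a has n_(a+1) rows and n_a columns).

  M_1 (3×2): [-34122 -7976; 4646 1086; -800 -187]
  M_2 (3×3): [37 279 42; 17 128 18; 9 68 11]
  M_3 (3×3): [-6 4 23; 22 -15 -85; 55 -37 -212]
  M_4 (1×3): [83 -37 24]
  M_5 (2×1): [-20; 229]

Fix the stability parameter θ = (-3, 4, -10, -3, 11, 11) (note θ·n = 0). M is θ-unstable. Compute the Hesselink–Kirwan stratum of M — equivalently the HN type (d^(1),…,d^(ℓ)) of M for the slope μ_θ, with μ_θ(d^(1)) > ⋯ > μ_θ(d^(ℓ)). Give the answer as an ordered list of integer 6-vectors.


Interval decomposition of M: I[1,4], I[1,6], I[2,4], I[6,6].
HN type (ℓ=2): μ^(1)=11; μ^(2)=-3

((0, 0, 0, 0, 1, 2); (2, 3, 3, 3, 0, 0))


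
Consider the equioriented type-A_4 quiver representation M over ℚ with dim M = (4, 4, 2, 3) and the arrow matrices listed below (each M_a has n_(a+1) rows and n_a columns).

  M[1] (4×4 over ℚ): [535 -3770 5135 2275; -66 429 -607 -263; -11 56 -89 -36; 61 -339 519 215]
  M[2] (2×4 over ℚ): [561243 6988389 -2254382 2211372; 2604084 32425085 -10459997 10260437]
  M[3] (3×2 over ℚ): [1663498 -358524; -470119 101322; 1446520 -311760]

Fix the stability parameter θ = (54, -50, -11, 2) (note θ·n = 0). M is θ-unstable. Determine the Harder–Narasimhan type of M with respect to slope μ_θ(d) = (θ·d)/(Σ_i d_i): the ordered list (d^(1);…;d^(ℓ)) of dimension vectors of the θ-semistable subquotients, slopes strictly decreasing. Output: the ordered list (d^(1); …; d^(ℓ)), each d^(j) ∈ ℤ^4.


Interval decomposition of M: I[1,2]^2, I[1,3], I[1,4], I[4,4]^2.
HN type (ℓ=2): μ^(1)=2; μ^(2)=-7/3

((2, 2, 0, 3); (2, 2, 2, 0))


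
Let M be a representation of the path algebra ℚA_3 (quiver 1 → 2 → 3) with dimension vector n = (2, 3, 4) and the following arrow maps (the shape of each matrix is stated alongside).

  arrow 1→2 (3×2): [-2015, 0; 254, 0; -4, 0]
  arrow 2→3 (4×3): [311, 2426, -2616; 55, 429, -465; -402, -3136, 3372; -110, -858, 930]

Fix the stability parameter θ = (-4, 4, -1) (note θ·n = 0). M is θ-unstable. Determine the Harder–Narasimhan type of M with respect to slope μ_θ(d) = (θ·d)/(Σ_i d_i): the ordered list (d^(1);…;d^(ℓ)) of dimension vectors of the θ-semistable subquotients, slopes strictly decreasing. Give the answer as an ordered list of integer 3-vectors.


Via rank(M_{q-1}∘⋯∘M_p): M ≅ I[1,1], I[1,3], I[2,2], I[2,3], I[3,3]^2.
μ_θ-semistable layers: μ^(1)=4; μ^(2)=3/2; μ^(3)=-1; μ^(4)=-4

((0, 1, 0); (0, 2, 2); (0, 0, 2); (2, 0, 0))


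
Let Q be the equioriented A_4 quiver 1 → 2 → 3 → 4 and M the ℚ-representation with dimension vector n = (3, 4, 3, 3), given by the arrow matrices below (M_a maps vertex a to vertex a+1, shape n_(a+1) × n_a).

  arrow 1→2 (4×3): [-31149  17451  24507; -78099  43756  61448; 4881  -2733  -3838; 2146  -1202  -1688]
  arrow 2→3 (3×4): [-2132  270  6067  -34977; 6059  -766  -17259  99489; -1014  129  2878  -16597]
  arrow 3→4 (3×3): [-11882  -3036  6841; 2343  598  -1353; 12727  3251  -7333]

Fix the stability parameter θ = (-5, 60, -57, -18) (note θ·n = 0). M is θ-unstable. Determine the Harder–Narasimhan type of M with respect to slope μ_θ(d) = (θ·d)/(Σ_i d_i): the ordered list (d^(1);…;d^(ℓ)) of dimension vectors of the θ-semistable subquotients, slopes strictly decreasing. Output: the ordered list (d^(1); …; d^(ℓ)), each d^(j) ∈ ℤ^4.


Barcode: M ≅ I[1,4]^3, I[2,2]. HN layers by μ_θ (2 steps, strictly decreasing):
  μ^(1)=60; μ^(2)=-5

((0, 1, 0, 0); (3, 3, 3, 3))


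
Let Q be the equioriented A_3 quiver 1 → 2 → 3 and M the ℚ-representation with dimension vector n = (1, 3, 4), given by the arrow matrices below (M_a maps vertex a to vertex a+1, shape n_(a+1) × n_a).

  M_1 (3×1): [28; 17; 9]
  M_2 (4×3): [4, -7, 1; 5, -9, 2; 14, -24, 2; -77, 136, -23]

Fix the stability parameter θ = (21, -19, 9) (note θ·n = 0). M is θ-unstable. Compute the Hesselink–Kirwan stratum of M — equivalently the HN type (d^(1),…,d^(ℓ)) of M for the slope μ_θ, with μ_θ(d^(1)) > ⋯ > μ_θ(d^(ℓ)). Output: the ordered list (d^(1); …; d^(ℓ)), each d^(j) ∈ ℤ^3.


Interval decomposition of M: I[1,3], I[2,2], I[2,3], I[3,3]^2.
HN type (ℓ=3): μ^(1)=9; μ^(2)=1; μ^(3)=-19

((0, 0, 4); (1, 1, 0); (0, 2, 0))


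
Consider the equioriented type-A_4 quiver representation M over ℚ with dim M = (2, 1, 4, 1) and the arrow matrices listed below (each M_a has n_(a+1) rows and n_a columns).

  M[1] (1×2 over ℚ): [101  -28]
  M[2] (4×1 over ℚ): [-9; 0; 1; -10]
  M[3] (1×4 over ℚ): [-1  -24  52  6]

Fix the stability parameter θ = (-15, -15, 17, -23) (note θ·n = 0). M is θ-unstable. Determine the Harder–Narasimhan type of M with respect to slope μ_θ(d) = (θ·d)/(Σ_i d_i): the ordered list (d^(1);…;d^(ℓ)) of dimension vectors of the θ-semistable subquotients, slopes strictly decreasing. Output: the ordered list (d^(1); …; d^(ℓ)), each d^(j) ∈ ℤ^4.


Interval decomposition of M: I[1,1], I[1,4], I[3,3]^3.
HN type (ℓ=3): μ^(1)=17; μ^(2)=-3; μ^(3)=-15

((0, 0, 3, 0); (0, 0, 1, 1); (2, 1, 0, 0))


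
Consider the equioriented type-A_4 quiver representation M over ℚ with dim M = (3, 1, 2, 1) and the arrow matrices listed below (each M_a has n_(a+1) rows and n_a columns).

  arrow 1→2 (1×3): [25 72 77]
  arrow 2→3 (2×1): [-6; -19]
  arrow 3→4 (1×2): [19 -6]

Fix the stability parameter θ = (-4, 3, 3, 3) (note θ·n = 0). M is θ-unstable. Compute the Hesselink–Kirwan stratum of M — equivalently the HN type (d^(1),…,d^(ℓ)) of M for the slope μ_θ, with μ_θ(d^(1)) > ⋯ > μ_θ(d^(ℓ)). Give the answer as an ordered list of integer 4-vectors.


Via rank(M_{q-1}∘⋯∘M_p): M ≅ I[1,1]^2, I[1,3], I[3,4].
μ_θ-semistable layers: μ^(1)=3; μ^(2)=-4

((0, 1, 2, 1); (3, 0, 0, 0))


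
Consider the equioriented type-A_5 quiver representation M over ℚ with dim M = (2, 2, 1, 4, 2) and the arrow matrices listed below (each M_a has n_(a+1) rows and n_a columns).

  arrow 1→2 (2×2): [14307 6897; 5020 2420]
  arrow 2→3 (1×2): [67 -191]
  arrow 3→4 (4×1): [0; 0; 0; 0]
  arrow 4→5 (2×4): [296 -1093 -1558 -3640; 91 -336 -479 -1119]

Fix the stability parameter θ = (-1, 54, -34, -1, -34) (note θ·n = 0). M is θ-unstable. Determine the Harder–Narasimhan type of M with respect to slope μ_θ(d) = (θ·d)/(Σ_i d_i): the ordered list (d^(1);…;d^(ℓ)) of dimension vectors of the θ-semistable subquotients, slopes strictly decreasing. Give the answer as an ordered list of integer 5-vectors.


Via rank(M_{q-1}∘⋯∘M_p): M ≅ I[1,1], I[1,3], I[2,2], I[4,4]^2, I[4,5]^2.
μ_θ-semistable layers: μ^(1)=54; μ^(2)=10; μ^(3)=-1; μ^(4)=-35/2

((0, 1, 0, 0, 0); (0, 1, 1, 0, 0); (2, 0, 0, 2, 0); (0, 0, 0, 2, 2))


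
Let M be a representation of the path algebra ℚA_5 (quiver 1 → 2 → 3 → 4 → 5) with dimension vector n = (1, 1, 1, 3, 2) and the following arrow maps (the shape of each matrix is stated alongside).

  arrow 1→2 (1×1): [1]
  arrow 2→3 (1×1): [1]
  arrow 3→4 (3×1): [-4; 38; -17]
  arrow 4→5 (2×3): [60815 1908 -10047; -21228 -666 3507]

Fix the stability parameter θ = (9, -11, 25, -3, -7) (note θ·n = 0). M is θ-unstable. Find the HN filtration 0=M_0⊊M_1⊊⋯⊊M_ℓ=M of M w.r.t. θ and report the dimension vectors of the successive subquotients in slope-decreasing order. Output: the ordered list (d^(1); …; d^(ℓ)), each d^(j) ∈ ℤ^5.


Barcode: M ≅ I[1,5], I[4,4], I[4,5]. HN layers by μ_θ (4 steps, strictly decreasing):
  μ^(1)=5; μ^(2)=-1; μ^(3)=-3; μ^(4)=-5

((0, 0, 1, 1, 1); (1, 1, 0, 0, 0); (0, 0, 0, 1, 0); (0, 0, 0, 1, 1))


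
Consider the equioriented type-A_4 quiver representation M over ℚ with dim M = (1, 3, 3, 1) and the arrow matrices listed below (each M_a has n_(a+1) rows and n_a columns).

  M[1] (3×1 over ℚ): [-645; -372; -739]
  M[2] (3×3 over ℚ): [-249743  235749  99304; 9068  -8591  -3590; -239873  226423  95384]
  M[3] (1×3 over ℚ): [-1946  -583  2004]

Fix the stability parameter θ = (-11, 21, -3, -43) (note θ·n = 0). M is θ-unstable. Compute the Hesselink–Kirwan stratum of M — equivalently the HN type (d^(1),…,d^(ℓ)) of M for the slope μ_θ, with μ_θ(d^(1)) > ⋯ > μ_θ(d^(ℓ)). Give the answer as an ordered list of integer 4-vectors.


Via rank(M_{q-1}∘⋯∘M_p): M ≅ I[1,3], I[2,3], I[2,4].
μ_θ-semistable layers: μ^(1)=9; μ^(2)=-25/3; μ^(3)=-11

((0, 2, 2, 0); (0, 1, 1, 1); (1, 0, 0, 0))


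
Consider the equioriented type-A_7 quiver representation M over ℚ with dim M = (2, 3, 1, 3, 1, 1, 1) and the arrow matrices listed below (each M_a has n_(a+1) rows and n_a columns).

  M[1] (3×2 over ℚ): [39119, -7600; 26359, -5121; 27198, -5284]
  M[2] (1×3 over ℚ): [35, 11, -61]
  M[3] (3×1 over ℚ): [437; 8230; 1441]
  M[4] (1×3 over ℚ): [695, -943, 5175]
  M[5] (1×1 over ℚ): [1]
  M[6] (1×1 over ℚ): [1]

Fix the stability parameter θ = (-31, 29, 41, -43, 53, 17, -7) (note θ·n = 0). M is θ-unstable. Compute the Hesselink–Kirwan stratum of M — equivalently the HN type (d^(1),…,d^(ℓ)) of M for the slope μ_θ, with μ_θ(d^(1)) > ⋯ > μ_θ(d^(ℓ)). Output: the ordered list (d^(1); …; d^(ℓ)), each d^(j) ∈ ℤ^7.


Interval decomposition of M: I[1,2], I[1,4], I[2,2], I[4,4], I[4,7].
HN type (ℓ=5): μ^(1)=29; μ^(2)=21; μ^(3)=9; μ^(4)=-31; μ^(5)=-43

((0, 2, 0, 0, 0, 0, 0); (0, 0, 0, 0, 1, 1, 1); (0, 1, 1, 1, 0, 0, 0); (2, 0, 0, 0, 0, 0, 0); (0, 0, 0, 2, 0, 0, 0))


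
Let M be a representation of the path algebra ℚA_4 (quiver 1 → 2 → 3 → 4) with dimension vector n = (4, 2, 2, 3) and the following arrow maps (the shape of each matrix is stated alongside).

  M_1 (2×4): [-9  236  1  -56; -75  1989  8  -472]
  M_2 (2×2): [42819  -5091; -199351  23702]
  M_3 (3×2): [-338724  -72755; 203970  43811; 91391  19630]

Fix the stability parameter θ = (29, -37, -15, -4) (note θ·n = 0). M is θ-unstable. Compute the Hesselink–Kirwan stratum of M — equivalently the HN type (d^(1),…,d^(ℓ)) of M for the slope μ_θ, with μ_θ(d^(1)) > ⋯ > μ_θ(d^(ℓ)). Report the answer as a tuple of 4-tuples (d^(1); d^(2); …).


Barcode: M ≅ I[1,1]^2, I[1,4]^2, I[4,4]. HN layers by μ_θ (3 steps, strictly decreasing):
  μ^(1)=29; μ^(2)=-4; μ^(3)=-23/3

((2, 0, 0, 0); (0, 0, 0, 3); (2, 2, 2, 0))
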